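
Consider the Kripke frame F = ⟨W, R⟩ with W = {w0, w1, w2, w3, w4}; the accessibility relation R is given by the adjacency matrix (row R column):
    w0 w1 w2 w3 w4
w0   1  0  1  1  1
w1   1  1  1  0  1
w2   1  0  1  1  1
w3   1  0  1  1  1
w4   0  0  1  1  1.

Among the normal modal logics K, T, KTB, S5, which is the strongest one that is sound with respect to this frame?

T

Reflexive (axiom T): yes — every world is R-related to itself.
Symmetric (axiom B): no — w0 R w4 but not w4 R w0.
Euclidean (axiom 5): no — w1 R w4 and w1 R w0, but not w4 R w0.
So F validates K, T; KTB would additionally require R to be symmetric. The strongest is T.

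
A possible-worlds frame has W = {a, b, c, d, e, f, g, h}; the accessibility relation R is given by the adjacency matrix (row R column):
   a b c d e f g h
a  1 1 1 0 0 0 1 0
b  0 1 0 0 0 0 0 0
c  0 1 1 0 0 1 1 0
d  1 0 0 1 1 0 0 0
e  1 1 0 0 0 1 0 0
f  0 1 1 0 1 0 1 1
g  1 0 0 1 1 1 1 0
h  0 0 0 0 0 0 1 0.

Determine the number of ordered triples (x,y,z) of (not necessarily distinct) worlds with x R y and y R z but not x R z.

36

Enumerating: (a,c,f), (a,g,d), (a,g,e), (a,g,f), (c,f,e), (c,f,h), (c,g,a), (c,g,d), (c,g,e), (d,a,b), (d,a,c), (d,a,g), … and 24 more.
Total: 36.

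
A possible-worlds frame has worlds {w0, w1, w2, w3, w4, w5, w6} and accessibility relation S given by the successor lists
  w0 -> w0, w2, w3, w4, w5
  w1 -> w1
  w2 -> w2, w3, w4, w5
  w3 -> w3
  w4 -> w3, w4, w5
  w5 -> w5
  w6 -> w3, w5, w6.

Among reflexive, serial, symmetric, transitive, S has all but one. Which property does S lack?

Reflexive: yes — every world is S-related to itself.
Serial: yes — every world has a successor (e.g. w0 S w0).
Symmetric: no — w0 S w2 but not w2 S w0.
Transitive: yes — every two-step S-path is closed by a direct edge.
Only symmetric fails.

symmetric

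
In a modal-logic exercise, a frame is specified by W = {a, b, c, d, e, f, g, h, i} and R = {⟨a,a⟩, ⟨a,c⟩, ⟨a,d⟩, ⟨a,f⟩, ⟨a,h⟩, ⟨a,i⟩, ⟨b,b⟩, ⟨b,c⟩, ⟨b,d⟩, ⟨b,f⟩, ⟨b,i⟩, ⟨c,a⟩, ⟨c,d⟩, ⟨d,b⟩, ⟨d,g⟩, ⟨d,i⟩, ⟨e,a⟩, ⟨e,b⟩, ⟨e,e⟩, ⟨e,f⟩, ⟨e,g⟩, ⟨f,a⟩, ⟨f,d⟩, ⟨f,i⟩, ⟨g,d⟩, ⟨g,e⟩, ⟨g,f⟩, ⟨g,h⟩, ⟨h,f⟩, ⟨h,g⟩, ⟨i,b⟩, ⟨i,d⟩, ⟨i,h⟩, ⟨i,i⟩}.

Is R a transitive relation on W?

Transitive: no — a R d and d R b, but not a R b.

No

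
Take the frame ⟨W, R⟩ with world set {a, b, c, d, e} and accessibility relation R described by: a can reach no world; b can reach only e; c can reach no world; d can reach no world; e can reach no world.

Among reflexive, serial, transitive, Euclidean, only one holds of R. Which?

Reflexive: no — a is not related to itself.
Serial: no — a has no R-successor.
Transitive: yes — every two-step R-path is closed by a direct edge.
Euclidean: no — b R e and b R e, but not e R e.
Only transitive holds.

transitive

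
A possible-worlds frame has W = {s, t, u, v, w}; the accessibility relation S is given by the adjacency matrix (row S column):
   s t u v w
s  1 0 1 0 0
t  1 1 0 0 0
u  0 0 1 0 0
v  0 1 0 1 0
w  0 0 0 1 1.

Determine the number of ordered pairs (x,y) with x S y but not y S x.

4

Enumerating: (s,u), (t,s), (v,t), (w,v).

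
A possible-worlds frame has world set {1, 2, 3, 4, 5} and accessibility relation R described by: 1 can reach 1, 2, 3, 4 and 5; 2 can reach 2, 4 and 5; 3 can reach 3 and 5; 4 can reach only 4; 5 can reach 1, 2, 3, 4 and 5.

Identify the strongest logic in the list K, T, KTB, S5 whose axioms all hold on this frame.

T

Reflexive (axiom T): yes — every world is R-related to itself.
Symmetric (axiom B): no — 1 R 2 but not 2 R 1.
Euclidean (axiom 5): no — 1 R 2 and 1 R 3, but not 2 R 3.
So F validates K, T; KTB would additionally require R to be symmetric. The strongest is T.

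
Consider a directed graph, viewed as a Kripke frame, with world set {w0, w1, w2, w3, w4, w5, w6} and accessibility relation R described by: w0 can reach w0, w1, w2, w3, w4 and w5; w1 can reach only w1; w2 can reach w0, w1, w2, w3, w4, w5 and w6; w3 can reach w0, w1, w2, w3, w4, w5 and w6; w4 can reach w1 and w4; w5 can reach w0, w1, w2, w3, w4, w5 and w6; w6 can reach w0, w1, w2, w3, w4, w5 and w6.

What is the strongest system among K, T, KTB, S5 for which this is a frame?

T

Reflexive (axiom T): yes — every world is R-related to itself.
Symmetric (axiom B): no — w0 R w1 but not w1 R w0.
Euclidean (axiom 5): no — w0 R w1 and w0 R w2, but not w1 R w2.
So F validates K, T; KTB would additionally require R to be symmetric. The strongest is T.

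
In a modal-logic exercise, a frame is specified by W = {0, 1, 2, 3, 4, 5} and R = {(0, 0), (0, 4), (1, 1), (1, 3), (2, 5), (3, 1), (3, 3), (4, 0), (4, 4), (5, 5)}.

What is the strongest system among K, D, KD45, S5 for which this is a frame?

Serial (axiom D): yes — every world has a successor (e.g. 0 R 0).
Euclidean (axiom 5): yes — any two successors of a common world are R-related.
Transitive (axiom 4): yes — every two-step R-path is closed by a direct edge.
Reflexive (axiom T): no — 2 is not related to itself.
So F validates K, D, KD45; S5 would additionally require R to be reflexive. The strongest is KD45.

KD45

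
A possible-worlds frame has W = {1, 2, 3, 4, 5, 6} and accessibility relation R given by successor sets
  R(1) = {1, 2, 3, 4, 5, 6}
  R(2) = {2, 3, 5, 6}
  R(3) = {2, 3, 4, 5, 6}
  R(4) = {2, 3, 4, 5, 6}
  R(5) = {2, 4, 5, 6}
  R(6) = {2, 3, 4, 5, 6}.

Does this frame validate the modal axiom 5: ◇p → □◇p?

Axiom 5 corresponds to the accessibility relation being Euclidean.
Euclidean: no — 1 R 2 and 1 R 4, but not 2 R 4.

No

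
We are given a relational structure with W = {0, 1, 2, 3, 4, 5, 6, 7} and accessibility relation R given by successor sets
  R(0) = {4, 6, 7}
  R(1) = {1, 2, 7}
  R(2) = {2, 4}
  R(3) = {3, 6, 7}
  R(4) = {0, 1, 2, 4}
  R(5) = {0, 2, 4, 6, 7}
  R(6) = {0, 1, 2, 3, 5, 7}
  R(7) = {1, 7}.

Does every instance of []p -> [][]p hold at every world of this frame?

By correspondence theory, 4 is valid on a frame iff R is transitive.
Transitive: no — 0 R 4 and 4 R 1, but not 0 R 1.

No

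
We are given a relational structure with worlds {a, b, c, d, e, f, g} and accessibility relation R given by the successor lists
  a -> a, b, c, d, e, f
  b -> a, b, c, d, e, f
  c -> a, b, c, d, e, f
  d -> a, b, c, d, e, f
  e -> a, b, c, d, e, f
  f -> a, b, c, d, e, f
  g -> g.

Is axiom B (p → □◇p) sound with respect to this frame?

Axiom B corresponds to the accessibility relation being symmetric.
Symmetric: yes — every pair in R has its reverse in R.

Yes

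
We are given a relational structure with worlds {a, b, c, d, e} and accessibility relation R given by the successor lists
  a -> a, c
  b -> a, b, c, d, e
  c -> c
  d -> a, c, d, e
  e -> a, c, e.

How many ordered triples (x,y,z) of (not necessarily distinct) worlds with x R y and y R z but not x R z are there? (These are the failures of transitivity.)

R is transitive; there are no such tuples.

0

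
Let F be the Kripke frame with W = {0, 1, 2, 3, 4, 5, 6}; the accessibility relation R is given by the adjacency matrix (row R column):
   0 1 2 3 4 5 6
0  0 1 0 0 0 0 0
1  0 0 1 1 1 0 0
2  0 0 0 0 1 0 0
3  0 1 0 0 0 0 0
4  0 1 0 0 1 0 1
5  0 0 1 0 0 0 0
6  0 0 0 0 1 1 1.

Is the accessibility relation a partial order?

Reflexive: no — 0 is not related to itself.
Transitive: no — 0 R 1 and 1 R 2, but not 0 R 2.
Antisymmetric: no — 1 R 3 and 3 R 1 with 1 ≠ 3.
So R is not a partial order.

No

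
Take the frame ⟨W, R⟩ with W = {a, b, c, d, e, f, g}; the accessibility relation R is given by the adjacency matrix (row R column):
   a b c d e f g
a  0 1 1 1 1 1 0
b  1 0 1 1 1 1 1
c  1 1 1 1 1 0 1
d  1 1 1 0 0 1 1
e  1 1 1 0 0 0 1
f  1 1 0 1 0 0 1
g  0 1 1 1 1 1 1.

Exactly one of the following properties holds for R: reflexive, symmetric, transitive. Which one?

symmetric

Reflexive: no — a is not related to itself.
Symmetric: yes — every pair in R has its reverse in R.
Transitive: no — a R b and b R g, but not a R g.
Only symmetric holds.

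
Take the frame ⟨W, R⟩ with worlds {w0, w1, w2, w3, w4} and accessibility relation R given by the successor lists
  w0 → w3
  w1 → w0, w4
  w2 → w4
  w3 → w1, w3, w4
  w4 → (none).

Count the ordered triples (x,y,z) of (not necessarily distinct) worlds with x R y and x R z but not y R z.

10

Enumerating: (w1,w0,w0), (w1,w0,w4), (w1,w4,w0), (w1,w4,w4), (w2,w4,w4), (w3,w1,w1), (w3,w1,w3), (w3,w4,w1), (w3,w4,w3), (w3,w4,w4).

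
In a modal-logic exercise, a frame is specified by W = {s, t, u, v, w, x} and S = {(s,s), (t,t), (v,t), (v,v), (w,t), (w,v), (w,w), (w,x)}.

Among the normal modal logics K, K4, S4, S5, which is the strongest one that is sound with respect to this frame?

Transitive (axiom 4): yes — every two-step S-path is closed by a direct edge.
Reflexive (axiom T): no — u is not related to itself.
Euclidean (axiom 5): no — w S t and w S v, but not t S v.
So F validates K, K4; S4 would additionally require S to be reflexive. The strongest is K4.

K4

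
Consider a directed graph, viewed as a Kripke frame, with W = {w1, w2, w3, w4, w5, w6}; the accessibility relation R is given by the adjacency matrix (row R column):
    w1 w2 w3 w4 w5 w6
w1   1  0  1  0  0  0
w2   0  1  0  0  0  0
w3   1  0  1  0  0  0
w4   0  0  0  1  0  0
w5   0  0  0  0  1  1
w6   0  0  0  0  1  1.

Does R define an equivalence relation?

Reflexive: yes — every world is R-related to itself.
Symmetric: yes — every pair in R has its reverse in R.
Transitive: yes — every two-step R-path is closed by a direct edge.
So R is an equivalence relation.

Yes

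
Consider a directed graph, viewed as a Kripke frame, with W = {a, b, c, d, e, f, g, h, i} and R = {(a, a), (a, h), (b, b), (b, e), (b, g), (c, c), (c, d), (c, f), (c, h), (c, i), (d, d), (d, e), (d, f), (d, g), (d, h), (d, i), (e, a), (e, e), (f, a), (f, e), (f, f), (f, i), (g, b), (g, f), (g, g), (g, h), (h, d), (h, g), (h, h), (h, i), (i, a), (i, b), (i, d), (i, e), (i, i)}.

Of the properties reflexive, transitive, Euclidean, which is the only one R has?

Reflexive: yes — every world is R-related to itself.
Transitive: no — a R h and h R d, but not a R d.
Euclidean: no — b R e and b R g, but not e R g.
Only reflexive holds.

reflexive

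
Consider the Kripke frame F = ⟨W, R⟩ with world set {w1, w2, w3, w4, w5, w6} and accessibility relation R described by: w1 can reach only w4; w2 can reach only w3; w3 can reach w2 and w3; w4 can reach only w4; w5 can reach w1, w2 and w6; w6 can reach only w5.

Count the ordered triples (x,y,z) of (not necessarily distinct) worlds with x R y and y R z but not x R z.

7

Enumerating: (w2,w3,w2), (w5,w1,w4), (w5,w2,w3), (w5,w6,w5), (w6,w5,w1), (w6,w5,w2), (w6,w5,w6).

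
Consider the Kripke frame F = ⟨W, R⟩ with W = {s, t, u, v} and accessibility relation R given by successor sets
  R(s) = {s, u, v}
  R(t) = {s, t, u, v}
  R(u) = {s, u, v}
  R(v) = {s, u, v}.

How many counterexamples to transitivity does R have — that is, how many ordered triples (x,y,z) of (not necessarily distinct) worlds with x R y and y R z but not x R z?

R is transitive; there are no such tuples.

0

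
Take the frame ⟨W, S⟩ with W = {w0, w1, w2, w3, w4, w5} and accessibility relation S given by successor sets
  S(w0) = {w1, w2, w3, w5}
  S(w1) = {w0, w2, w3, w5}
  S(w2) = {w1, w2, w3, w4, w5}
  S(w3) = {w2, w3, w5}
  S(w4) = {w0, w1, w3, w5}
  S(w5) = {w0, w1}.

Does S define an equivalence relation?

No

Reflexive: no — w0 is not related to itself.
Symmetric: no — w0 S w2 but not w2 S w0.
Transitive: no — w0 S w2 and w2 S w4, but not w0 S w4.
So S is not an equivalence relation.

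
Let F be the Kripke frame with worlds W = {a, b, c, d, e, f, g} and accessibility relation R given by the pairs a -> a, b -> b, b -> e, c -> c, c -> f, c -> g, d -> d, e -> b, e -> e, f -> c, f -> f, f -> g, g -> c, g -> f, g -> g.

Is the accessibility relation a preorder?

Yes

Reflexive: yes — every world is R-related to itself.
Transitive: yes — every two-step R-path is closed by a direct edge.
So R is a preorder.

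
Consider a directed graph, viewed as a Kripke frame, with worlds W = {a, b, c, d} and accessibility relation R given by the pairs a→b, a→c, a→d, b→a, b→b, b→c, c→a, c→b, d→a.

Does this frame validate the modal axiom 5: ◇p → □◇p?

No

Axiom 5 corresponds to the accessibility relation being Euclidean.
Euclidean: no — a R b and a R d, but not b R d.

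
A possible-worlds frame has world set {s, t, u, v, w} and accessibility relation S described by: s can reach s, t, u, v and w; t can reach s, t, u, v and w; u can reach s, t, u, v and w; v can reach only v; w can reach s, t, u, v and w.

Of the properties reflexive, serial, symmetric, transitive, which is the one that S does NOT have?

Reflexive: yes — every world is S-related to itself.
Serial: yes — every world has a successor (e.g. s S s).
Symmetric: no — s S v but not v S s.
Transitive: yes — every two-step S-path is closed by a direct edge.
Only symmetric fails.

symmetric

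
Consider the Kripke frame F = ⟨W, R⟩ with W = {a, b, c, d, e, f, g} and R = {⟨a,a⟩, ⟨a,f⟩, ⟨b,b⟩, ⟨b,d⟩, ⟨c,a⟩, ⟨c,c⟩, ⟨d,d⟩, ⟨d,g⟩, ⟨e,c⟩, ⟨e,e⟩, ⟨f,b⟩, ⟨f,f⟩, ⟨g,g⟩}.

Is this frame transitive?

Transitive: no — a R f and f R b, but not a R b.

No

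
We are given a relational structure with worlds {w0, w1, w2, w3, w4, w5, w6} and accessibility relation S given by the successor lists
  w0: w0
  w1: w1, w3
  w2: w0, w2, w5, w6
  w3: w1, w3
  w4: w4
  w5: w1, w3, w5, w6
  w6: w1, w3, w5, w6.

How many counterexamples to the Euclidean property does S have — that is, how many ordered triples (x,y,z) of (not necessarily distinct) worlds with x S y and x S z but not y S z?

15

Enumerating: (w2,w0,w2), (w2,w0,w5), (w2,w0,w6), (w2,w5,w0), (w2,w5,w2), (w2,w6,w0), (w2,w6,w2), (w5,w1,w5), (w5,w1,w6), (w5,w3,w5), (w5,w3,w6), (w6,w1,w5), (w6,w1,w6), (w6,w3,w5), (w6,w3,w6).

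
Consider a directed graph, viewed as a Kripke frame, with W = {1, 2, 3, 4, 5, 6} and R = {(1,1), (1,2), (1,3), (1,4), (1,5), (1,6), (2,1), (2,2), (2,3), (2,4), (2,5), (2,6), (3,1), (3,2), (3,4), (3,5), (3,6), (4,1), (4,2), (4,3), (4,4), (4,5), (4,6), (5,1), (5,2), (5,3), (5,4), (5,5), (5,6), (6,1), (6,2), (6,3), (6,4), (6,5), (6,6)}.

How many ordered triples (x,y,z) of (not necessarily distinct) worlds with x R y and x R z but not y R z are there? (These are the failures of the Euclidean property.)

5

Enumerating: (1,3,3), (2,3,3), (4,3,3), (5,3,3), (6,3,3).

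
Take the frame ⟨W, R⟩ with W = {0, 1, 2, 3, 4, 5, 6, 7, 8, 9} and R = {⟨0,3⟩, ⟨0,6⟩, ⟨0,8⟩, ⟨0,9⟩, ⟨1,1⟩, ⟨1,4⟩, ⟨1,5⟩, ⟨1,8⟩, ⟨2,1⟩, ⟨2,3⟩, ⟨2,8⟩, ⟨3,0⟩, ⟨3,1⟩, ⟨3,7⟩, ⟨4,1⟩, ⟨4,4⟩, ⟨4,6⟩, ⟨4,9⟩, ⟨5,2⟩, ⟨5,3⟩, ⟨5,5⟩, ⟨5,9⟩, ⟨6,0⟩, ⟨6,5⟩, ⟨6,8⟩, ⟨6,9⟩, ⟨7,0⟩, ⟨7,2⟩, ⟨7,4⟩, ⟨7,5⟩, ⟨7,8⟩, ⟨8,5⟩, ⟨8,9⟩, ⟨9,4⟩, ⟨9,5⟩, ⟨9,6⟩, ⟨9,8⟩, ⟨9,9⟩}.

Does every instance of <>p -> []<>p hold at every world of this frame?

No

Axiom 5 corresponds to the accessibility relation being Euclidean.
Euclidean: no — 0 R 3 and 0 R 6, but not 3 R 6.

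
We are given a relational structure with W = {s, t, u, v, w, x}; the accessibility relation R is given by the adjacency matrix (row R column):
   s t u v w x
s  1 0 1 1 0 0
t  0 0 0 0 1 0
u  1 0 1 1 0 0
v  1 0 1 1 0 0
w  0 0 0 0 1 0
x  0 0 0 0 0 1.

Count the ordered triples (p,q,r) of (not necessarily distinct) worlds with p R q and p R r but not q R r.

R is Euclidean; there are no such tuples.

0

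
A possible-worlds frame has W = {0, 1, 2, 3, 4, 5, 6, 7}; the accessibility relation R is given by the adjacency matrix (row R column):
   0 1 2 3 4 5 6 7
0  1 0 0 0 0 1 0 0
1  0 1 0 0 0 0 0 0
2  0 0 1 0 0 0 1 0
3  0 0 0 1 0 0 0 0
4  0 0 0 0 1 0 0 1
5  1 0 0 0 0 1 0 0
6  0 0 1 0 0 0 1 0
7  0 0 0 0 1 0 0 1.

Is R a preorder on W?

Yes

Reflexive: yes — every world is R-related to itself.
Transitive: yes — every two-step R-path is closed by a direct edge.
So R is a preorder.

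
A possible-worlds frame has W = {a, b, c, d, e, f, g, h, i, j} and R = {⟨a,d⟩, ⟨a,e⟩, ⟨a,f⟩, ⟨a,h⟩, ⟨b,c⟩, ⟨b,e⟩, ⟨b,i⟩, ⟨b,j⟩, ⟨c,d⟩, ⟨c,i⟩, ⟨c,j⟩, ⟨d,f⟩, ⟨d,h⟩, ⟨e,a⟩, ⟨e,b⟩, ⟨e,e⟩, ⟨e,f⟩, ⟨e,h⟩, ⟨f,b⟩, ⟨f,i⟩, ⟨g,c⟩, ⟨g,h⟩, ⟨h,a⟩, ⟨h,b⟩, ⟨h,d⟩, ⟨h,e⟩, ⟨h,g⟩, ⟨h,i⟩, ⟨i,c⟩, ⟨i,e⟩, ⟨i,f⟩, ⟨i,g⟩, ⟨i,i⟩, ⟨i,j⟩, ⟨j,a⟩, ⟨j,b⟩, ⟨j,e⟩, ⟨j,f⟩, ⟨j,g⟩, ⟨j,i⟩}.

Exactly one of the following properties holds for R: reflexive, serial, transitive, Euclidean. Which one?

serial

Reflexive: no — a is not related to itself.
Serial: yes — every world has a successor (e.g. a R d).
Transitive: no — a R e and e R b, but not a R b.
Euclidean: no — a R d and a R e, but not d R e.
Only serial holds.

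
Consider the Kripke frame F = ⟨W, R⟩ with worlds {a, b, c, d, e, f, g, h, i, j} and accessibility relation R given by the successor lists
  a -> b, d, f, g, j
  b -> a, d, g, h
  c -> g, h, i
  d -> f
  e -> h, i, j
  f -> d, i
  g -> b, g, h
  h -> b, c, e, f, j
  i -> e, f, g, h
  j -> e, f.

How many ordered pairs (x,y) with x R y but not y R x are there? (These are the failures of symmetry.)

13

Enumerating: (a,d), (a,f), (a,g), (a,j), (b,d), (c,g), (c,i), (g,h), (h,f), (h,j), (i,g), (i,h), (j,f).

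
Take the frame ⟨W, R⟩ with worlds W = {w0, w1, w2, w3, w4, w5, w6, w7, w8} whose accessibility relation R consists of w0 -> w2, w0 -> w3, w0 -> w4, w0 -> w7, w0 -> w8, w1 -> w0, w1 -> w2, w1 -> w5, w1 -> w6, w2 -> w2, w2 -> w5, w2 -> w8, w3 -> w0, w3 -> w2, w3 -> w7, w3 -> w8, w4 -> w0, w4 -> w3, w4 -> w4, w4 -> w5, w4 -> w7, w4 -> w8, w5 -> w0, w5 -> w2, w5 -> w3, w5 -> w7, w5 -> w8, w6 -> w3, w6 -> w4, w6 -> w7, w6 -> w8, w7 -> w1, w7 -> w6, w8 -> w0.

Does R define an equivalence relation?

No

Reflexive: no — w0 is not related to itself.
Symmetric: no — w0 R w2 but not w2 R w0.
Transitive: no — w0 R w2 and w2 R w5, but not w0 R w5.
So R is not an equivalence relation.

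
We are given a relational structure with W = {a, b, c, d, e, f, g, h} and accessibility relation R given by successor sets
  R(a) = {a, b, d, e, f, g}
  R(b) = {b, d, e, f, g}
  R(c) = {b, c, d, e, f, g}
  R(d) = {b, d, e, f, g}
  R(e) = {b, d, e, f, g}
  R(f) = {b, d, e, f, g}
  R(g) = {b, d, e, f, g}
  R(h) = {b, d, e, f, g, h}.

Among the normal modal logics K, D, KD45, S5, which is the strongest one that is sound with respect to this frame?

D

Serial (axiom D): yes — every world has a successor (e.g. a R a).
Euclidean (axiom 5): no — a R b and a R a, but not b R a.
Transitive (axiom 4): yes — every two-step R-path is closed by a direct edge.
Reflexive (axiom T): yes — every world is R-related to itself.
So F validates K, D; KD45 would additionally require R to be Euclidean. The strongest is D.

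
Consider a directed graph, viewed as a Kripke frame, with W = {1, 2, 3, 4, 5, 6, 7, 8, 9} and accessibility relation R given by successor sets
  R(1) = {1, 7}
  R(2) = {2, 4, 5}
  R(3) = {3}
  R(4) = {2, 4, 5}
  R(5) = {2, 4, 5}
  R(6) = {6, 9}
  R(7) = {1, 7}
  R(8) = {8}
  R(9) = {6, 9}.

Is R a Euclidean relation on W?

Euclidean: yes — any two successors of a common world are R-related.

Yes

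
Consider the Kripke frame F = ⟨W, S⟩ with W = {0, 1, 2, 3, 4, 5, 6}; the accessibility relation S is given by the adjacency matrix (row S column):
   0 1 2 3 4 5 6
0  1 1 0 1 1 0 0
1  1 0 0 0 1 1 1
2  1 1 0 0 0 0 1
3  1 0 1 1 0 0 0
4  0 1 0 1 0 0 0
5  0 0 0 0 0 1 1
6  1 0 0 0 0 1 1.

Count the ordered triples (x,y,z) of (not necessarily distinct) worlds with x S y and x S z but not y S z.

Enumerating: (0,1,1), (0,1,3), (0,3,1), (0,3,4), (0,4,0), (0,4,4), (1,0,5), (1,0,6), (1,4,0), (1,4,4), (1,4,5), (1,4,6), … and 15 more.
Total: 27.

27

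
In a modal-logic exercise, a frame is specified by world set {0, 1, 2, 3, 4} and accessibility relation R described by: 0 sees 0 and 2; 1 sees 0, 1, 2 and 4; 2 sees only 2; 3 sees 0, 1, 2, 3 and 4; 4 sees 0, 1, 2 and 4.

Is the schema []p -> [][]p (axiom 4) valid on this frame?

Yes

Axiom 4 corresponds to the accessibility relation being transitive.
Transitive: yes — every two-step R-path is closed by a direct edge.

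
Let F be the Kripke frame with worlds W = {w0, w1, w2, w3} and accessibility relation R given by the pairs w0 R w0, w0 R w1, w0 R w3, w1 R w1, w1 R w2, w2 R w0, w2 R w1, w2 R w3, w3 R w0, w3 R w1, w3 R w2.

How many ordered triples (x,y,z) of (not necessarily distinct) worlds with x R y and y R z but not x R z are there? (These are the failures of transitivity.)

8

Enumerating: (w0,w1,w2), (w0,w3,w2), (w1,w2,w0), (w1,w2,w3), (w2,w1,w2), (w2,w3,w2), (w3,w0,w3), (w3,w2,w3).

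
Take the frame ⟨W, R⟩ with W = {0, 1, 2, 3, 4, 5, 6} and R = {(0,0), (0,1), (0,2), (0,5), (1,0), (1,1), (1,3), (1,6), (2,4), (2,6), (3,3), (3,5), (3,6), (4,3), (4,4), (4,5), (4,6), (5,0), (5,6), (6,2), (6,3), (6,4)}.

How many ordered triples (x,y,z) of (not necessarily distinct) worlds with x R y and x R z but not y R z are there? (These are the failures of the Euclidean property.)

35

Enumerating: (0,1,2), (0,1,5), (0,2,0), (0,2,1), (0,2,2), (0,2,5), (0,5,1), (0,5,2), (0,5,5), (1,0,3), (1,0,6), (1,3,0), … and 23 more.
Total: 35.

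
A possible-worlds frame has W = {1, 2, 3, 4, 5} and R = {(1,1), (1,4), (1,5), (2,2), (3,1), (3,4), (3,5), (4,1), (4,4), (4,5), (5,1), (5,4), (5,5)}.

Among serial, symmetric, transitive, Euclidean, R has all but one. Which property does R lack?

Serial: yes — every world has a successor (e.g. 1 R 1).
Symmetric: no — 3 R 1 but not 1 R 3.
Transitive: yes — every two-step R-path is closed by a direct edge.
Euclidean: yes — any two successors of a common world are R-related.
Only symmetric fails.

symmetric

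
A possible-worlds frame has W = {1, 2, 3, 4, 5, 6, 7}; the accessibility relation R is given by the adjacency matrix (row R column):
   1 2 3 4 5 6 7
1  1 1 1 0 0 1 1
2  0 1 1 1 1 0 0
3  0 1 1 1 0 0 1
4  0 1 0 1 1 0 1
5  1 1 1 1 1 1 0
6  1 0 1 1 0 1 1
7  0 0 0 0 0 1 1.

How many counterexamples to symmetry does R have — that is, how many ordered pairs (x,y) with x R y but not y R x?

11

Enumerating: (1,2), (1,3), (1,7), (3,4), (3,7), (4,7), (5,1), (5,3), (5,6), (6,3), (6,4).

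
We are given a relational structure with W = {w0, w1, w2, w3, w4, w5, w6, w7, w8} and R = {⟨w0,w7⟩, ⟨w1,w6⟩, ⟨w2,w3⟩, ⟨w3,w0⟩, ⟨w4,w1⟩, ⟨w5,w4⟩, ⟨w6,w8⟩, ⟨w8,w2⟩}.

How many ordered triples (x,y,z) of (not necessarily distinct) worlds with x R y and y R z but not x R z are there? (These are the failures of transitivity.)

7

Enumerating: (w1,w6,w8), (w2,w3,w0), (w3,w0,w7), (w4,w1,w6), (w5,w4,w1), (w6,w8,w2), (w8,w2,w3).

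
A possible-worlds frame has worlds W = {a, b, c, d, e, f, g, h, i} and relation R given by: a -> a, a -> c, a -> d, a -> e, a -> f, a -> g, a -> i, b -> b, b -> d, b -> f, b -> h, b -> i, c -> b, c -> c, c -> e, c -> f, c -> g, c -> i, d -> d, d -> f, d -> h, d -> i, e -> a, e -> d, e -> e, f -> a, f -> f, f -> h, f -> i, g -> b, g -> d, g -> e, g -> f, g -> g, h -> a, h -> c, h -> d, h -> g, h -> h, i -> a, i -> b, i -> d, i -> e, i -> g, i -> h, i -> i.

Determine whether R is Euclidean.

Euclidean: no — a R c and a R d, but not c R d.

No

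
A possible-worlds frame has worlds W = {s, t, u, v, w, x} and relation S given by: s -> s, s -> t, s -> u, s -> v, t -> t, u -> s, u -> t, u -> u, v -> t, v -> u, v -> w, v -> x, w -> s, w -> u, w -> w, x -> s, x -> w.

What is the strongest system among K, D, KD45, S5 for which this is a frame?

Serial (axiom D): yes — every world has a successor (e.g. s S s).
Euclidean (axiom 5): no — s S t and s S u, but not t S u.
Transitive (axiom 4): no — s S v and v S w, but not s S w.
Reflexive (axiom T): no — v is not related to itself.
So F validates K, D; KD45 would additionally require S to be Euclidean and transitive. The strongest is D.

D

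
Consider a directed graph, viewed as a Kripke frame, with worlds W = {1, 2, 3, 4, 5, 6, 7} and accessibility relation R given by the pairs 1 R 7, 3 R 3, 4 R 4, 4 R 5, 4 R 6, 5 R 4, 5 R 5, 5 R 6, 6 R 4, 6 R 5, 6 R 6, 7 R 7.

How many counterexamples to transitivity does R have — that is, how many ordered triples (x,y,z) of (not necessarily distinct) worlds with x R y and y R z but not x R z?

0

R is transitive; there are no such tuples.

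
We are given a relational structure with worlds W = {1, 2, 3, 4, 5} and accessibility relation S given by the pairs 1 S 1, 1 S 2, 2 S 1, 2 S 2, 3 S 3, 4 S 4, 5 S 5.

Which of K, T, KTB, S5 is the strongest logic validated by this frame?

S5

Reflexive (axiom T): yes — every world is S-related to itself.
Symmetric (axiom B): yes — every pair in S has its reverse in S.
Euclidean (axiom 5): yes — any two successors of a common world are S-related.
So F validates K, T, KTB, S5. The strongest is S5.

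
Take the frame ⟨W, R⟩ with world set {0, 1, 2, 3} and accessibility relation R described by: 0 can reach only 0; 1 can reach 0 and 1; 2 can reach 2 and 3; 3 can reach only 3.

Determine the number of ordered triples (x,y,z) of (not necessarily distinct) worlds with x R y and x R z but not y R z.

Enumerating: (1,0,1), (2,3,2).

2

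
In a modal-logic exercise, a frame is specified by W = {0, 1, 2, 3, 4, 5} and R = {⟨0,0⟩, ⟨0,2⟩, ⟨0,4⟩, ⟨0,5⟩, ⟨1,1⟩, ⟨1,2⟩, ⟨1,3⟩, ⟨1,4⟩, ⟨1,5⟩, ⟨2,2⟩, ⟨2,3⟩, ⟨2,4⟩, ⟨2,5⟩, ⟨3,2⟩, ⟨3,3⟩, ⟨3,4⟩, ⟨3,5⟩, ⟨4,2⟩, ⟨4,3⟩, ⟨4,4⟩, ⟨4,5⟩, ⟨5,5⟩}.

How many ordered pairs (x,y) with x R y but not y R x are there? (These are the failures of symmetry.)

10

Enumerating: (0,2), (0,4), (0,5), (1,2), (1,3), (1,4), (1,5), (2,5), (3,5), (4,5).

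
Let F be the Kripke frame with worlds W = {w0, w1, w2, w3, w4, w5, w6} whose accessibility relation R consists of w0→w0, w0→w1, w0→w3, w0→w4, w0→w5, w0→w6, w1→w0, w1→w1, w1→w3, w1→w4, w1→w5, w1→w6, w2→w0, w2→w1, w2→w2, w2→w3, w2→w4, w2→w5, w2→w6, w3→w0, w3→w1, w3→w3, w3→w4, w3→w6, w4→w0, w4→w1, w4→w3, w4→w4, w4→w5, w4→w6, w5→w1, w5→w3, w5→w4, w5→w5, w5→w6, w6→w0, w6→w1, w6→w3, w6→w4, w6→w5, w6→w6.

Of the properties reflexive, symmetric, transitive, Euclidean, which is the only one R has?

Reflexive: yes — every world is R-related to itself.
Symmetric: no — w0 R w5 but not w5 R w0.
Transitive: no — w3 R w0 and w0 R w5, but not w3 R w5.
Euclidean: no — w0 R w3 and w0 R w5, but not w3 R w5.
Only reflexive holds.

reflexive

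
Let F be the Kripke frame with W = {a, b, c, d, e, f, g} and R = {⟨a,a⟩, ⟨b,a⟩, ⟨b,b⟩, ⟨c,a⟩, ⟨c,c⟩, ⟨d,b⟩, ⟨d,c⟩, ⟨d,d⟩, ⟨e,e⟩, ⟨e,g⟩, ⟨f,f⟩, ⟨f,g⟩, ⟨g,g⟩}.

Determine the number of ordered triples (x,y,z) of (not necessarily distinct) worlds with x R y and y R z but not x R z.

Enumerating: (d,b,a), (d,c,a).

2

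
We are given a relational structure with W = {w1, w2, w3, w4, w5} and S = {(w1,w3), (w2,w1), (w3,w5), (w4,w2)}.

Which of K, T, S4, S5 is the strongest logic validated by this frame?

K

Reflexive (axiom T): no — w1 is not related to itself.
Transitive (axiom 4): no — w1 S w3 and w3 S w5, but not w1 S w5.
Euclidean (axiom 5): no — w1 S w3 and w1 S w3, but not w3 S w3.
So F validates K; T would additionally require S to be reflexive. The strongest is K.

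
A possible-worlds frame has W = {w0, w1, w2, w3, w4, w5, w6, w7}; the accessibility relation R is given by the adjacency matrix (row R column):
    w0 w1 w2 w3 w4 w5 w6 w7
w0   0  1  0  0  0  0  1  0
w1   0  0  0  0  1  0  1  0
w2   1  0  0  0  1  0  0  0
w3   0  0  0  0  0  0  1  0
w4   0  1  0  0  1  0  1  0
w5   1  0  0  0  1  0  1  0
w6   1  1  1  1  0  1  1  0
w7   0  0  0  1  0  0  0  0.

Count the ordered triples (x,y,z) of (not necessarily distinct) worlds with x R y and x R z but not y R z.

35

Enumerating: (w0,w1,w1), (w1,w6,w4), (w2,w0,w0), (w2,w0,w4), (w2,w4,w0), (w4,w1,w1), (w4,w6,w4), (w5,w0,w0), (w5,w0,w4), (w5,w4,w0), (w5,w6,w4), (w6,w0,w0), … and 23 more.
Total: 35.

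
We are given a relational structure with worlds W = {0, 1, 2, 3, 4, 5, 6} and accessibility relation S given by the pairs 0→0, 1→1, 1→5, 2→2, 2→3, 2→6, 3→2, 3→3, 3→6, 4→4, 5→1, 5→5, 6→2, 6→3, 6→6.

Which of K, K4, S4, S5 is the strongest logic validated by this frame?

S5

Transitive (axiom 4): yes — every two-step S-path is closed by a direct edge.
Reflexive (axiom T): yes — every world is S-related to itself.
Euclidean (axiom 5): yes — any two successors of a common world are S-related.
So F validates K, K4, S4, S5. The strongest is S5.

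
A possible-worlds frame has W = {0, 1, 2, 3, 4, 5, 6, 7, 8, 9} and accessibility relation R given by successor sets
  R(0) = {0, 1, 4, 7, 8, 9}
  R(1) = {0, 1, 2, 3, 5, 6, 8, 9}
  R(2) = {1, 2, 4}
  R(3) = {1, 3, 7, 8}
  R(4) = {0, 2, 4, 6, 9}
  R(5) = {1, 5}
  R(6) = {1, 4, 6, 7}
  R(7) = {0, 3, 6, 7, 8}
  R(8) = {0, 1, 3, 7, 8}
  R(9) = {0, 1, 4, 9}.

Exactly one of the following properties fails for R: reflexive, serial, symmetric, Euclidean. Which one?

Euclidean

Reflexive: yes — every world is R-related to itself.
Serial: yes — every world has a successor (e.g. 0 R 0).
Symmetric: yes — every pair in R has its reverse in R.
Euclidean: no — 0 R 1 and 0 R 4, but not 1 R 4.
Only Euclidean fails.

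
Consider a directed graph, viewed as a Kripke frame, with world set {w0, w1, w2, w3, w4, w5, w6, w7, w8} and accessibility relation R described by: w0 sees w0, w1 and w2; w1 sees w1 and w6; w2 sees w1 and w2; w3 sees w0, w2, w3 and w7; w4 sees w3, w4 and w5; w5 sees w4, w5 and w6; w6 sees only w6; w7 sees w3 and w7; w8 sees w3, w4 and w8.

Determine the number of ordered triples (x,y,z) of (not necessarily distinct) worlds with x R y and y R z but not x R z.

15

Enumerating: (w0,w1,w6), (w2,w1,w6), (w3,w0,w1), (w3,w2,w1), (w4,w3,w0), (w4,w3,w2), (w4,w3,w7), (w4,w5,w6), (w5,w4,w3), (w7,w3,w0), (w7,w3,w2), (w8,w3,w0), (w8,w3,w2), (w8,w3,w7), (w8,w4,w5).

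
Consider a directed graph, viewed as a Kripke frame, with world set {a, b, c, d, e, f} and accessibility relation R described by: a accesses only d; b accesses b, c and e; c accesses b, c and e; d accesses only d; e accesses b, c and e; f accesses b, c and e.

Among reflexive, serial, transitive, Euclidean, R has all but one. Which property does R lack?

Reflexive: no — a is not related to itself.
Serial: yes — every world has a successor (e.g. a R d).
Transitive: yes — every two-step R-path is closed by a direct edge.
Euclidean: yes — any two successors of a common world are R-related.
Only reflexive fails.

reflexive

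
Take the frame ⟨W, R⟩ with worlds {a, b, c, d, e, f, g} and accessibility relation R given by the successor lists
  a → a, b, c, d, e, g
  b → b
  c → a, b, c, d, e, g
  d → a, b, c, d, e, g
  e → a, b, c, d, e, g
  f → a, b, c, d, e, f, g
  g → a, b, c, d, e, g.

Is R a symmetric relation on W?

No

Symmetric: no — a R b but not b R a.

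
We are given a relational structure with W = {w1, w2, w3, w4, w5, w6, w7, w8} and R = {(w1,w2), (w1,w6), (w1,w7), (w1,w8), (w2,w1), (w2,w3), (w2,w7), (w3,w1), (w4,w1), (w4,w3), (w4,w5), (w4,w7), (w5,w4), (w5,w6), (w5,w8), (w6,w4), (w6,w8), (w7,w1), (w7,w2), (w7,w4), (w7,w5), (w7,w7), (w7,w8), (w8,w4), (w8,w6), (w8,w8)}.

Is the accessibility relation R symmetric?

No

Symmetric: no — w1 R w6 but not w6 R w1.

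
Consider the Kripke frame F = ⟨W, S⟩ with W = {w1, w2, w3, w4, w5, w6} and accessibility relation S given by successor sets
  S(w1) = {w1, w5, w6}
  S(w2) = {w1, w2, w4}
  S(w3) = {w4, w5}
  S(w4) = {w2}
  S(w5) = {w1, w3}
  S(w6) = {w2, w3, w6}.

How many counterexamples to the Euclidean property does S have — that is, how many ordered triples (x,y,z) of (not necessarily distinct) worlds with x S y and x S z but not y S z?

Enumerating: (w1,w5,w5), (w1,w5,w6), (w1,w6,w1), (w1,w6,w5), (w2,w1,w2), (w2,w1,w4), (w2,w4,w1), (w2,w4,w4), (w3,w4,w4), (w3,w4,w5), (w3,w5,w4), (w3,w5,w5), … and 8 more.
Total: 20.

20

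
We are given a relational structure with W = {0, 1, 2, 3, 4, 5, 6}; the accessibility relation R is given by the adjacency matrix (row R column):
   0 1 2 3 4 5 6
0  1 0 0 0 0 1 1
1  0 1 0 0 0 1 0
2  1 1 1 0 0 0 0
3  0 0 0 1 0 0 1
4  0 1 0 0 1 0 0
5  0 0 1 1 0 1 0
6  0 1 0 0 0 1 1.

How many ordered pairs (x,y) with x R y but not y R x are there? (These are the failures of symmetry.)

11

Enumerating: (0,5), (0,6), (1,5), (2,0), (2,1), (3,6), (4,1), (5,2), (5,3), (6,1), (6,5).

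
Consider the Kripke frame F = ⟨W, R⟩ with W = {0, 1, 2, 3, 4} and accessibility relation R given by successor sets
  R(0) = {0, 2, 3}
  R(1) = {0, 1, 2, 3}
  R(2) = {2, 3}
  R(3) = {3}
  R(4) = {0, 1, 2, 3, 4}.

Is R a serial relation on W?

Yes

Serial: yes — every world has a successor (e.g. 0 R 0).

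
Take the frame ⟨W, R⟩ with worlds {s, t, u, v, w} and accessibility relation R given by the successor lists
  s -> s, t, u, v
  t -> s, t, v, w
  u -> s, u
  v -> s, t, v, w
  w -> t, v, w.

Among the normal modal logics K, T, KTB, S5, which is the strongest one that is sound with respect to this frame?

KTB

Reflexive (axiom T): yes — every world is R-related to itself.
Symmetric (axiom B): yes — every pair in R has its reverse in R.
Euclidean (axiom 5): no — s R t and s R u, but not t R u.
So F validates K, T, KTB; S5 would additionally require R to be Euclidean. The strongest is KTB.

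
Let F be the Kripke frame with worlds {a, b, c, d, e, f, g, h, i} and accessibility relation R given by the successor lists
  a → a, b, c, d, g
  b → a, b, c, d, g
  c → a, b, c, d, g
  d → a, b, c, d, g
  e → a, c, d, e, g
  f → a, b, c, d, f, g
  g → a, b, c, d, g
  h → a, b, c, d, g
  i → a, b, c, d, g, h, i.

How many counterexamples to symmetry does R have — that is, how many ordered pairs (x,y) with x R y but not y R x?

20

Enumerating: (e,a), (e,c), (e,d), (e,g), (f,a), (f,b), (f,c), (f,d), (f,g), (h,a), (h,b), (h,c), … and 8 more.
Total: 20.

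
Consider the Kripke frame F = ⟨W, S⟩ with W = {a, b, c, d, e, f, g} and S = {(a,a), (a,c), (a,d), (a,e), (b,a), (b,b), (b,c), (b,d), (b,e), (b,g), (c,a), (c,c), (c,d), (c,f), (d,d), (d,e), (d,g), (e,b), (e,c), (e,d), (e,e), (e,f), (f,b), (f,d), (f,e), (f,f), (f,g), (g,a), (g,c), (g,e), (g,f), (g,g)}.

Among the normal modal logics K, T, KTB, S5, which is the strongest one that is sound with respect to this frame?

T

Reflexive (axiom T): yes — every world is S-related to itself.
Symmetric (axiom B): no — a S d but not d S a.
Euclidean (axiom 5): no — a S c and a S e, but not c S e.
So F validates K, T; KTB would additionally require S to be symmetric. The strongest is T.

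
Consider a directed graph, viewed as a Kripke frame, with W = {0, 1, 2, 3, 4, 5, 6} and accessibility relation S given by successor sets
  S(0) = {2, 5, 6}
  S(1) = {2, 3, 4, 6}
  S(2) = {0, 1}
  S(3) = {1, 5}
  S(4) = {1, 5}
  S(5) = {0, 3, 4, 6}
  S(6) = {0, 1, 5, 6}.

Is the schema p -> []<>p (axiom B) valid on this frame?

By correspondence theory, B is valid on a frame iff S is symmetric.
Symmetric: yes — every pair in S has its reverse in S.

Yes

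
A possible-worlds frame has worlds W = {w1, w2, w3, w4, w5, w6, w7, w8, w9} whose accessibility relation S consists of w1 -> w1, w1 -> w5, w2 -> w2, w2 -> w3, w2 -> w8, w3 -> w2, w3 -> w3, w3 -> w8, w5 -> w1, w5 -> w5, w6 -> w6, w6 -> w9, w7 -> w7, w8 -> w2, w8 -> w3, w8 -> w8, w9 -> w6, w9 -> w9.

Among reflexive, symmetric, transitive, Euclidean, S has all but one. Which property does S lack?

reflexive

Reflexive: no — w4 is not related to itself.
Symmetric: yes — every pair in S has its reverse in S.
Transitive: yes — every two-step S-path is closed by a direct edge.
Euclidean: yes — any two successors of a common world are S-related.
Only reflexive fails.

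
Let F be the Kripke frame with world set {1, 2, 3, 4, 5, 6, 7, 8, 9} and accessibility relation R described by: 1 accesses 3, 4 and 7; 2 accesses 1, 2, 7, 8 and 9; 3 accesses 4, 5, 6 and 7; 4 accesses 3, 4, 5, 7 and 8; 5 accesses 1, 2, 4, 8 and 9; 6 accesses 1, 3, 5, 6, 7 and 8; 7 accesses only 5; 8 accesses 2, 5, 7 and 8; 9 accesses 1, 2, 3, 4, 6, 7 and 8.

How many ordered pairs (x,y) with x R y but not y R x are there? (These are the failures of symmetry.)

Enumerating: (1,3), (1,4), (1,7), (2,1), (2,7), (3,5), (3,7), (4,7), (4,8), (5,1), (5,2), (5,9), … and 12 more.
Total: 24.

24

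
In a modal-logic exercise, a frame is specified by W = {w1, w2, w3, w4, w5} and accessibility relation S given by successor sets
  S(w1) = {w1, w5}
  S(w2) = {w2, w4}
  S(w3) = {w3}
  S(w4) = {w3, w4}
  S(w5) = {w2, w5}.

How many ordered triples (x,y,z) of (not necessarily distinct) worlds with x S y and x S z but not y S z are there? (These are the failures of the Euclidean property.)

Enumerating: (w1,w5,w1), (w2,w4,w2), (w4,w3,w4), (w5,w2,w5).

4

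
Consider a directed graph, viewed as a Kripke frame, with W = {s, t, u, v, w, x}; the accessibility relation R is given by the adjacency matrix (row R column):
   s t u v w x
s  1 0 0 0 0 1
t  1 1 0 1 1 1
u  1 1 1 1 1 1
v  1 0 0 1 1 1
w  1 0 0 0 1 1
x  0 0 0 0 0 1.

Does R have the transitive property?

Yes

Transitive: yes — every two-step R-path is closed by a direct edge.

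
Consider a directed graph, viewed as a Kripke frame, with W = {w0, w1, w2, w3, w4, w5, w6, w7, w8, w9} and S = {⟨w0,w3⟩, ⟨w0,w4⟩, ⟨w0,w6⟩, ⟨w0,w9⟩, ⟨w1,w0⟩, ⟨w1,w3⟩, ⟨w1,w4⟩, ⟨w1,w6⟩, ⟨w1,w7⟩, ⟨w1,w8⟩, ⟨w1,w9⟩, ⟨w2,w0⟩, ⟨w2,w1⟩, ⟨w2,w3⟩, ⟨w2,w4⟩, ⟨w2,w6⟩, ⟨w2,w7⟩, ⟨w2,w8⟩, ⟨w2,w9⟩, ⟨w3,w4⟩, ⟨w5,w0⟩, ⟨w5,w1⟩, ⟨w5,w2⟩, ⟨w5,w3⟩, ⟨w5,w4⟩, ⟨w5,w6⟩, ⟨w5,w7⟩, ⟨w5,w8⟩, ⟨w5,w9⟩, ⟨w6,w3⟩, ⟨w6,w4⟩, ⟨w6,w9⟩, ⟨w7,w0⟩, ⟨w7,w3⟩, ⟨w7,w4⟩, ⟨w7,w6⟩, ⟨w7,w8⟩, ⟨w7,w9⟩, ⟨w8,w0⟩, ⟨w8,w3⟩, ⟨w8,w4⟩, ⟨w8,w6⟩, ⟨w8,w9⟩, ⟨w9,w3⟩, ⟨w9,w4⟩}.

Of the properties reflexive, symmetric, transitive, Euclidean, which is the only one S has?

transitive

Reflexive: no — w0 is not related to itself.
Symmetric: no — w0 S w3 but not w3 S w0.
Transitive: yes — every two-step S-path is closed by a direct edge.
Euclidean: no — w0 S w3 and w0 S w6, but not w3 S w6.
Only transitive holds.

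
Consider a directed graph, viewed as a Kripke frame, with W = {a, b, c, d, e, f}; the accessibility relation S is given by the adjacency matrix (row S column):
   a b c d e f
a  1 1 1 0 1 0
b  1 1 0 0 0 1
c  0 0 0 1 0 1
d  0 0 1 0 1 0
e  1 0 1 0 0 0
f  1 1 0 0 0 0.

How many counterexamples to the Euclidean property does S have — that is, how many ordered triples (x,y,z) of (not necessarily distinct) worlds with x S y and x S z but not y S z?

19

Enumerating: (a,b,c), (a,b,e), (a,c,a), (a,c,b), (a,c,c), (a,c,e), (a,e,b), (a,e,e), (b,a,f), (b,f,f), (c,d,d), (c,d,f), … and 7 more.
Total: 19.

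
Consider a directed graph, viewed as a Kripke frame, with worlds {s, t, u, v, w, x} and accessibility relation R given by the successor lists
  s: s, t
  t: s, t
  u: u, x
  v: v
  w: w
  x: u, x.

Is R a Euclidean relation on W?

Euclidean: yes — any two successors of a common world are R-related.

Yes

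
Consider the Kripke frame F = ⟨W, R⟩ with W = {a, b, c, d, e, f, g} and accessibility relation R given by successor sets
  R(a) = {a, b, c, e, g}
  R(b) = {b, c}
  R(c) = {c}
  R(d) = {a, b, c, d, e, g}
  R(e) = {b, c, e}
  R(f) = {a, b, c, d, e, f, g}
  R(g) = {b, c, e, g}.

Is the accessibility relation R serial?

Yes

Serial: yes — every world has a successor (e.g. a R a).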